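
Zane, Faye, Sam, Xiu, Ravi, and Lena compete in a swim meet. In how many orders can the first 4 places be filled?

360

This is an ordered selection of 4 from 6: P(6,4).
That gives 6 × 5 × 4 × 3 = 360.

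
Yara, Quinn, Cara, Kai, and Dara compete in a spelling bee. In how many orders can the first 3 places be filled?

60

This is an ordered selection of 3 from 5: P(5,3).
That gives 5 × 4 × 3 = 60.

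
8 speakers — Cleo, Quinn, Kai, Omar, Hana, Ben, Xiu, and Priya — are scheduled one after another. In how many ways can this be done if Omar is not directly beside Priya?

30240

There are 8! = 40320 arrangements in all. If Omar and Priya are adjacent, merging them into one block gives 2·(7)! = 10080 arrangements.
So 40320 − 10080 = 30240 arrangements keep them apart.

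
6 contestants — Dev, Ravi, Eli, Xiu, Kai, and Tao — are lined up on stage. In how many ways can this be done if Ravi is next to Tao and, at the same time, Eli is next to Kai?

Treat {Ravi,Tao} as one block (2 orders) and {Eli,Kai} as another (2 orders).
That leaves 4 units to arrange: 2 × 2 × 4! = 4 × 24 = 96.

96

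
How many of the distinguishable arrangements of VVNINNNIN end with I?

Fix I in the last position and arrange the remaining 8 letters.
Those 8 letters have N appearing 5 times and V appearing twice, giving (8)!/(5!·2!) = 168.

168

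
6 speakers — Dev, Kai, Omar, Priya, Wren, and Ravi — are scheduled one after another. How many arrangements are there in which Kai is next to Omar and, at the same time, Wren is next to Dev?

Treat {Kai,Omar} as one block (2 orders) and {Wren,Dev} as another (2 orders).
That leaves 4 units to arrange: 2 × 2 × 4! = 4 × 24 = 96.

96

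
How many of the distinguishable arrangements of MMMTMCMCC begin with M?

Fix M in the first position and arrange the remaining 8 letters.
Those 8 letters have C appearing 3 times and M appearing 4 times, giving (8)!/(4!·3!) = 280.

280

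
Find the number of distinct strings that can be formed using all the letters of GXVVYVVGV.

1512

GXVVYVVGV has 9 letters with G appearing twice and V appearing 5 times.
The number of distinct arrangements is 9!/(5!·2!) = 362880/240 = 1512.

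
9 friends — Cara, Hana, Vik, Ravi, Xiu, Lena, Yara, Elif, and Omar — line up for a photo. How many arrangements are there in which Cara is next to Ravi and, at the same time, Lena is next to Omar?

20160

Treat {Cara,Ravi} as one block (2 orders) and {Lena,Omar} as another (2 orders).
That leaves 7 units to arrange: 2 × 2 × 7! = 4 × 5040 = 20160.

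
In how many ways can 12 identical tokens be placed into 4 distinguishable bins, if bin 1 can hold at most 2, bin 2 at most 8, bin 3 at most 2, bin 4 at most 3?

18

Ignoring the caps, the number of non-negative solutions to x_1+…+x_4 = 12 is C(15,3) = 455.
Subtract solutions that violate a single cap (substitute x_i' = x_i − (cap_i+1)): x_1 ≥ 3 gives C(12,3) = 220; x_2 ≥ 9 gives C(6,3) = 20; x_3 ≥ 3 gives C(12,3) = 220; x_4 ≥ 4 gives C(11,3) = 165. Together 625.
Add back pairs where two caps are both exceeded: 1 + 84 + 56 + 1 + 0 + 56 = 198.
Subtract triples: 0 + 0 + 10 + 0 = 10.
By inclusion–exclusion the count is 455 − 625 + 198 − 10 = 18.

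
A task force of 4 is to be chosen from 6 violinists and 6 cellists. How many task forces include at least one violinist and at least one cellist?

With no constraint there are C(12,4) = 495 possible selections.
Subtract selections that omit an entire group: no violinists → C(6,4) = 15; no cellists → C(6,4) = 15.
Both groups omitted at once is impossible, so 495 − 30 = 465.

465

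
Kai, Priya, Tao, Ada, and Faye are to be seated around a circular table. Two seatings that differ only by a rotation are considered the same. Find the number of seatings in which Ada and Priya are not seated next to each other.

Without the restriction there are (4)! = 24 seatings.
Those with Ada next to Priya: fuse the pair into one unit and seat 4 units around a circle — 2·(3)! = 12.
Subtracting, 24 − 12 = 12.

12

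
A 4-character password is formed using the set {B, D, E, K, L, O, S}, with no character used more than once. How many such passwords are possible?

840

With no repetition, fill the 4 characters in order: 7 choices, then 6, down to 4.
7 × 6 × 5 × 4 = 840.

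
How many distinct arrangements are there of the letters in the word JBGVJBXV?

5040

Letter multiplicities in JBGVJBXV: B×2, G×1, J×2, V×2, X×1.
The number of distinct arrangements is 8!/(2!·2!·2!) = 40320/8 = 5040.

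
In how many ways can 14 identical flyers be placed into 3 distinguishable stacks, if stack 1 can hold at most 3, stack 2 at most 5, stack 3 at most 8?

6

By stars and bars, unrestricted non-negative solutions to x_1+…+x_3 = 14 number C(14+2,2) = 120.
Subtract solutions that violate a single cap (substitute x_i' = x_i − (cap_i+1)): x_1 ≥ 4 gives C(12,2) = 66; x_2 ≥ 6 gives C(10,2) = 45; x_3 ≥ 9 gives C(7,2) = 21. Together 132.
Add back pairs where two caps are both exceeded: 15 + 3 + 0 = 18.
By inclusion–exclusion the count is 120 − 132 + 18 = 6.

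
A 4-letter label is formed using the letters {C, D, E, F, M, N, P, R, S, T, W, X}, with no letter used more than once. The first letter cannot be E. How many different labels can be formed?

10890

The first letter has 12−1 = 11 choices (anything except E).
The remaining 3 letters are filled from the other 11 symbols without repetition: 11 × 10 × 9 = 990.
Total: 11 × 990 = 10890.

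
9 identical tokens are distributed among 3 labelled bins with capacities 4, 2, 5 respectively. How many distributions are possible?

Without the upper bounds there are C(11,2) = 55 ways to split 9 among 3 bins.
Subtract solutions that violate a single cap (substitute x_i' = x_i − (cap_i+1)): x_1 ≥ 5 gives C(6,2) = 15; x_2 ≥ 3 gives C(8,2) = 28; x_3 ≥ 6 gives C(5,2) = 10. Together 53.
Add back pairs where two caps are both exceeded: 3 + 0 + 1 = 4.
By inclusion–exclusion the count is 55 − 53 + 4 = 6.

6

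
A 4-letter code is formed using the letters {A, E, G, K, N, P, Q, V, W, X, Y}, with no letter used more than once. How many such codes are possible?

With no repetition, fill the 4 letters in order: 11 choices, then 10, down to 8.
That product is 11 × 10 × 9 × 8 = 7920.

7920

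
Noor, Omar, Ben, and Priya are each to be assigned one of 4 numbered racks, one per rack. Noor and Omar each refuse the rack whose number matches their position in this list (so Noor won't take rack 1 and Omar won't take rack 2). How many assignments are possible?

14

Let Aᵢ (for i ∈ {1, 2}) be the placements that put person i in their forbidden rack. Any j of these fix j positions, leaving (4−j)! ways to fill the rest, and there are C(2,j) ways to pick which j.
By inclusion–exclusion, the number of valid placements is Σ_{j=0}^{2} (−1)^j C(2,j)·(4−j)!.
Computing: 24 − 12 + 2 = 14.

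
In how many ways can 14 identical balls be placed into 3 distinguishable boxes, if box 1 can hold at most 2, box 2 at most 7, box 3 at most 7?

Ignoring the caps, the number of non-negative solutions to x_1+…+x_3 = 14 is C(16,2) = 120.
Subtract solutions that violate a single cap (substitute x_i' = x_i − (cap_i+1)): x_1 ≥ 3 gives C(13,2) = 78; x_2 ≥ 8 gives C(8,2) = 28; x_3 ≥ 8 gives C(8,2) = 28. Together 134.
Add back pairs where two caps are both exceeded: 10 + 10 + 0 = 20.
By inclusion–exclusion the count is 120 − 134 + 20 = 6.

6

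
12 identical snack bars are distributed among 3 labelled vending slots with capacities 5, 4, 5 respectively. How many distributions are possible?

By stars and bars, unrestricted non-negative solutions to x_1+…+x_3 = 12 number C(12+2,2) = 91.
Subtract solutions that violate a single cap (substitute x_i' = x_i − (cap_i+1)): x_1 ≥ 6 gives C(8,2) = 28; x_2 ≥ 5 gives C(9,2) = 36; x_3 ≥ 6 gives C(8,2) = 28. Together 92.
Add back pairs where two caps are both exceeded: 3 + 1 + 3 = 7.
By inclusion–exclusion the count is 91 − 92 + 7 = 6.

6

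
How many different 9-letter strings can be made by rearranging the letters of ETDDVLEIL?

45360

ETDDVLEIL has 9 letters with D appearing twice, E appearing twice, and L appearing twice.
So there are 9! / (2!·2!·2!) = 45360 distinguishable arrangements.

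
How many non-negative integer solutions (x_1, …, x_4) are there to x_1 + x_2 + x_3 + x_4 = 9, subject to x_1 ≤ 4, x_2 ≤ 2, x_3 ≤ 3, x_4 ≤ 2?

By stars and bars, unrestricted non-negative solutions to x_1+…+x_4 = 9 number C(9+3,3) = 220.
Subtract solutions that violate a single cap (substitute x_i' = x_i − (cap_i+1)): x_1 ≥ 5 gives C(7,3) = 35; x_2 ≥ 3 gives C(9,3) = 84; x_3 ≥ 4 gives C(8,3) = 56; x_4 ≥ 3 gives C(9,3) = 84. Together 259.
Add back pairs where two caps are both exceeded: 4 + 1 + 4 + 10 + 20 + 10 = 49.
By inclusion–exclusion the count is 220 − 259 + 49 = 10.

10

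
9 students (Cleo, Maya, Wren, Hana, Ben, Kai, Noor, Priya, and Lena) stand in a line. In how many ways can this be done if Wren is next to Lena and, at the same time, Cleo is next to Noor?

Treat {Wren,Lena} as one block (2 orders) and {Cleo,Noor} as another (2 orders).
That leaves 7 units to arrange: 2 × 2 × 7! = 4 × 5040 = 20160.

20160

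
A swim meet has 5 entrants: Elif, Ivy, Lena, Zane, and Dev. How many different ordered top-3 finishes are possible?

60

This is an ordered selection of 3 from 5: P(5,3).
That gives 5 × 4 × 3 = 60.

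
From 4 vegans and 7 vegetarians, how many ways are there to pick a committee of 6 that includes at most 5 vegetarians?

Split by how many vegetarians are chosen (0 through 5).
Sum: C(7,0)·C(4,6) + C(7,1)·C(4,5) + C(7,2)·C(4,4) + C(7,3)·C(4,3) + C(7,4)·C(4,2) + C(7,5)·C(4,1) = 0 + 0 + 21 + 140 + 210 + 84 = 455.

455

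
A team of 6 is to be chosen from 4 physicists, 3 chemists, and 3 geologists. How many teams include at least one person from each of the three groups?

Total 6-person selections from all 10: C(10,6) = 210.
Subtract selections that omit an entire group: no physicists → C(6,6) = 1; no chemists → C(7,6) = 7; no geologists → C(7,6) = 7.
Add back selections omitting two groups (i.e. drawn from a single group): C(4,6) + C(3,6) + C(3,6) = 0.
By inclusion–exclusion: 210 − 15 + 0 = 195.

195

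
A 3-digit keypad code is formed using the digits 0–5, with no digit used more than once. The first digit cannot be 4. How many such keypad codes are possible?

The first digit has 6−1 = 5 choices (anything except 4).
The remaining 2 digits are filled from the other 5 symbols without repetition: 5 × 4 = 20.
Total: 5 × 20 = 100.

100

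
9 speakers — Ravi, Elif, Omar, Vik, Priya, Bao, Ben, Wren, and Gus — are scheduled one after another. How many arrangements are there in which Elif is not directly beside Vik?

282240

There are 9! = 362880 arrangements in all. If Elif and Vik are adjacent, merging them into one block gives 2·(8)! = 80640 arrangements.
Complementary counting: 362880 − 80640 = 282240.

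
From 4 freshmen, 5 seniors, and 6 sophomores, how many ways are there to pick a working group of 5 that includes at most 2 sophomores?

2142

Split by how many sophomores are chosen (0 through 2).
Sum: C(6,0)·C(9,5) + C(6,1)·C(9,4) + C(6,2)·C(9,3) = 126 + 756 + 1260 = 2142.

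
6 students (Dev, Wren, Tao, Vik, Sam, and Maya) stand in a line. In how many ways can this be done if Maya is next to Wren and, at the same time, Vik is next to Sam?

Treat {Maya,Wren} as one block (2 orders) and {Vik,Sam} as another (2 orders).
That leaves 4 units to arrange: 2 × 2 × 4! = 4 × 24 = 96.

96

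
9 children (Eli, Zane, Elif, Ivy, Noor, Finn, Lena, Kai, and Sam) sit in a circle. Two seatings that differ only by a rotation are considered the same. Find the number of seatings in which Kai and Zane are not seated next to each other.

30240

Without the restriction there are (8)! = 40320 seatings.
Seatings with Kai beside Zane: treat them as a block with 2 internal orders, giving 2 × (7)! = 10080.
Subtracting, 40320 − 10080 = 30240.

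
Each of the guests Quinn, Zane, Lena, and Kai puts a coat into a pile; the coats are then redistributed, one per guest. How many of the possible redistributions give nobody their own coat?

9

Count assignments avoiding every fixed point. For any j of the 4 guests fixed to their own coat, the other 4−j can be arranged in (4−j)! ways.
By inclusion–exclusion this is Σ_{j=0}^{4} (−1)^j C(4,j)·(4−j)!.
Computing: 24 − 24 + 12 − 4 + 1 = 9.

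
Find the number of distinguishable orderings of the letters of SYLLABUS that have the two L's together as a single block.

2520

Treat the 2 copies of L as a single block. The multiset to arrange is then {LL, A, B, S, S, U, Y}, 7 items in all.
That gives (7)!/(2!) = 2520 arrangements.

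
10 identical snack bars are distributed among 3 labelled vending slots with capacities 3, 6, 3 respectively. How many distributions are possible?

6

By stars and bars, unrestricted non-negative solutions to x_1+…+x_3 = 10 number C(10+2,2) = 66.
Subtract solutions that violate a single cap (substitute x_i' = x_i − (cap_i+1)): x_1 ≥ 4 gives C(8,2) = 28; x_2 ≥ 7 gives C(5,2) = 10; x_3 ≥ 4 gives C(8,2) = 28. Together 66.
Add back pairs where two caps are both exceeded: 0 + 6 + 0 = 6.
By inclusion–exclusion the count is 66 − 66 + 6 = 6.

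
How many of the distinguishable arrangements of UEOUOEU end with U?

With the last slot taken by U, it remains to arrange the other 6 letters (EOUOEU).
Those 6 letters have E appearing twice, O appearing twice, and U appearing twice, giving (6)!/(2!·2!·2!) = 90.

90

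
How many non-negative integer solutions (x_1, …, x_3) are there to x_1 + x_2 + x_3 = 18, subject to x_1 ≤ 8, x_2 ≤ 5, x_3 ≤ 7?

Without the upper bounds there are C(20,2) = 190 ways to split 18 among 3 variables.
Subtract solutions that violate a single cap (substitute x_i' = x_i − (cap_i+1)): x_1 ≥ 9 gives C(11,2) = 55; x_2 ≥ 6 gives C(14,2) = 91; x_3 ≥ 8 gives C(12,2) = 66. Together 212.
Add back pairs where two caps are both exceeded: 10 + 3 + 15 = 28.
By inclusion–exclusion the count is 190 − 212 + 28 = 6.

6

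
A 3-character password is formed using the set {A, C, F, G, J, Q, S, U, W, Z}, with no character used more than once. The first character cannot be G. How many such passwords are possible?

648

The first character has 10−1 = 9 choices (anything except G).
The remaining 2 characters are filled from the other 9 symbols without repetition: 9 × 8 = 72.
Total: 9 × 72 = 648.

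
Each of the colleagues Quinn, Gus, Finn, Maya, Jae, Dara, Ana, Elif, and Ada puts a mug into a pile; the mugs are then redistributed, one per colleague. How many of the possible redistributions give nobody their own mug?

133496

Let Aᵢ be the assignments in which colleague i gets their own mug. We want the size of the complement of A₁∪…∪A_9.
By inclusion–exclusion this is Σ_{j=0}^{9} (−1)^j C(9,j)·(9−j)!.
Computing: 362880 − 362880 + 181440 − 60480 + 15120 − 3024 + 504 − 72 + 9 − 1 = 133496.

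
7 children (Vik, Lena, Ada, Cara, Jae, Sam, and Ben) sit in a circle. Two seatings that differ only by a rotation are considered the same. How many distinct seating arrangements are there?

720

Fix one person's seat to break rotational symmetry; the remaining 6 people can be arranged in (6)! = 720 ways.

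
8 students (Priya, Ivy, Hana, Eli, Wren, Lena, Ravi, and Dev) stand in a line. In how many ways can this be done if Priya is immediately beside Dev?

Place the 6 others and the Priya-Dev pair as 7 objects in a line; the pair has 2 internal arrangements.
So the count is 2·(7)! = 10080.

10080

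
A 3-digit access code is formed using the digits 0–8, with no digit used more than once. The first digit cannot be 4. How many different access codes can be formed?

The first digit has 9−1 = 8 choices (anything except 4).
The remaining 2 digits are filled from the other 8 symbols without repetition: 8 × 7 = 56.
Total: 8 × 56 = 448.

448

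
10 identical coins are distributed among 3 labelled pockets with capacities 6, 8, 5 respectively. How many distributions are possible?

38

Ignoring the caps, the number of non-negative solutions to x_1+…+x_3 = 10 is C(12,2) = 66.
Subtract solutions that violate a single cap (substitute x_i' = x_i − (cap_i+1)): x_1 ≥ 7 gives C(5,2) = 10; x_2 ≥ 9 gives C(3,2) = 3; x_3 ≥ 6 gives C(6,2) = 15. Together 28.
No two caps can be exceeded simultaneously, so the pair terms are all 0.
By inclusion–exclusion the count is 66 − 28 + 0 = 38.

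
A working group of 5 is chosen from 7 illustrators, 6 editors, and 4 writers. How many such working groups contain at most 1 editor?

Split by how many editors are chosen (0 through 1).
Sum: C(6,0)·C(11,5) + C(6,1)·C(11,4) = 462 + 1980 = 2442.

2442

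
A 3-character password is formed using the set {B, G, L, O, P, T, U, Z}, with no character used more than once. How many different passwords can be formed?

This is a permutation of 3 out of 8: P(8,3) = 8!/5!.
That product is 8 × 7 × 6 = 336.

336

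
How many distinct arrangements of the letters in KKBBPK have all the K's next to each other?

12

Treat the 3 copies of K as a single block. The multiset to arrange is then {KKK, B, B, P}, 4 items in all.
That gives (4)!/(2!) = 12 arrangements.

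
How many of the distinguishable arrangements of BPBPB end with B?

With the last slot taken by B, it remains to arrange the other 4 letters (PBPB).
Those 4 letters have B appearing twice and P appearing twice, giving (4)!/(2!·2!) = 6.

6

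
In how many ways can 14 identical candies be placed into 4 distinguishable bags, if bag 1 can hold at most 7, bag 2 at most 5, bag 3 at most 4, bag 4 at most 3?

Without the upper bounds there are C(17,3) = 680 ways to split 14 among 4 bags.
Subtract solutions that violate a single cap (substitute x_i' = x_i − (cap_i+1)): x_1 ≥ 8 gives C(9,3) = 84; x_2 ≥ 6 gives C(11,3) = 165; x_3 ≥ 5 gives C(12,3) = 220; x_4 ≥ 4 gives C(13,3) = 286. Together 755.
Add back pairs where two caps are both exceeded: 1 + 4 + 10 + 20 + 35 + 56 = 126.
By inclusion–exclusion the count is 680 − 755 + 126 = 51.

51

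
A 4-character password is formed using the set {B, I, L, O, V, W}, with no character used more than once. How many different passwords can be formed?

With no repetition, fill the 4 characters in order: 6 choices, then 5, down to 3.
6 × 5 × 4 × 3 = 360.

360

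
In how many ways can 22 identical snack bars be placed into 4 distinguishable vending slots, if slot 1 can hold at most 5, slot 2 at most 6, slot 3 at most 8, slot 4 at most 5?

Without the upper bounds there are C(25,3) = 2300 ways to split 22 among 4 vending slots.
Subtract solutions that violate a single cap (substitute x_i' = x_i − (cap_i+1)): x_1 ≥ 6 gives C(19,3) = 969; x_2 ≥ 7 gives C(18,3) = 816; x_3 ≥ 9 gives C(16,3) = 560; x_4 ≥ 6 gives C(19,3) = 969. Together 3314.
Add back pairs where two caps are both exceeded: 220 + 120 + 286 + 84 + 220 + 120 = 1050.
Subtract triples: 1 + 20 + 4 + 1 = 26.
By inclusion–exclusion the count is 2300 − 3314 + 1050 − 26 = 10.

10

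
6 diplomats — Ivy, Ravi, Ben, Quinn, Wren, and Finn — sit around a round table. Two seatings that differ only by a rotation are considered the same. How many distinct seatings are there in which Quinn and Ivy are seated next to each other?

48

Treat {Quinn, Ivy} as one unit (2 internal orders) and seat the resulting 5 units around the table: (4)! circular arrangements.
So 2 × (4)! = 2 × 24 = 48.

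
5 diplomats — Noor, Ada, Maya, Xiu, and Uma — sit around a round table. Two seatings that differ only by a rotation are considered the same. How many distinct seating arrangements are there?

24

Seat Noor anywhere (absorbing the rotational symmetry), then permute the other 4: (4)! = 24.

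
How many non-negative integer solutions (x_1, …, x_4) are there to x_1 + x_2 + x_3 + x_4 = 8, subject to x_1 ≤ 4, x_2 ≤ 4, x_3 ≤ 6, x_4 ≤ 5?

111

By stars and bars, unrestricted non-negative solutions to x_1+…+x_4 = 8 number C(8+3,3) = 165.
Subtract solutions that violate a single cap (substitute x_i' = x_i − (cap_i+1)): x_1 ≥ 5 gives C(6,3) = 20; x_2 ≥ 5 gives C(6,3) = 20; x_3 ≥ 7 gives C(4,3) = 4; x_4 ≥ 6 gives C(5,3) = 10. Together 54.
No two caps can be exceeded simultaneously, so the pair terms are all 0.
By inclusion–exclusion the count is 165 − 54 + 0 = 111.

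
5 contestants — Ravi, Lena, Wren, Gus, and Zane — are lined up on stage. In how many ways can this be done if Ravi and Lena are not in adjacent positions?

There are 5! = 120 arrangements in all. If Ravi and Lena are adjacent, merging them into one block gives 2·(4)! = 48 arrangements.
So 120 − 48 = 72 arrangements keep them apart.

72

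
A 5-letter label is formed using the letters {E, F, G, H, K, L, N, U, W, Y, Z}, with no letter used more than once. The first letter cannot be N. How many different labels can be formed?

50400

The first letter has 11−1 = 10 choices (anything except N).
The remaining 4 letters are filled from the other 10 symbols without repetition: 10 × 9 × 8 × 7 = 5040.
Total: 10 × 5040 = 50400.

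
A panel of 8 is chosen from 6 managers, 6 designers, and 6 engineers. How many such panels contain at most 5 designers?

43692

Split by how many designers are chosen (0 through 5).
Sum: C(6,0)·C(12,8) + C(6,1)·C(12,7) + C(6,2)·C(12,6) + C(6,3)·C(12,5) + C(6,4)·C(12,4) + C(6,5)·C(12,3) = 495 + 4752 + 13860 + 15840 + 7425 + 1320 = 43692.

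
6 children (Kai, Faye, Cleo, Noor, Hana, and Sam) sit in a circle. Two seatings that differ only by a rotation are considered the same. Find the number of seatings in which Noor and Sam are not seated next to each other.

All circular seatings of 6 people number (5)! = 120.
Seatings with Noor beside Sam: treat them as a block with 2 internal orders, giving 2 × (4)! = 48.
Subtracting, 120 − 48 = 72.

72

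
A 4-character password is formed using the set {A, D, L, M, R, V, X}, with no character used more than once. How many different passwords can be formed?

With no repetition, fill the 4 characters in order: 7 choices, then 6, down to 4.
That product is 7 × 6 × 5 × 4 = 840.

840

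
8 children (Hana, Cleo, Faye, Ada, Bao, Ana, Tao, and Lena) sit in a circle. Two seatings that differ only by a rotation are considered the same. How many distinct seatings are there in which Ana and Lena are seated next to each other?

1440

Glue Ana and Lena into a block (2 internal orders). Seating 7 units around a circle gives (6)! arrangements.
So 2 × (6)! = 2 × 720 = 1440.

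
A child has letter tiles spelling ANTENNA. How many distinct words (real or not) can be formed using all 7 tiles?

The 7 letters of ANTENNA have repeats: A appearing twice and N appearing 3 times.
So there are 7! / (3!·2!) = 420 distinguishable arrangements.

420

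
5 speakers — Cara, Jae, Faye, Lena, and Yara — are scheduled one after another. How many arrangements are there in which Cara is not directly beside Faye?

Of the 5! = 120 arrangements, those with Cara and Faye adjacent number 2 × 4! = 48 (treat the pair as a block with 2 internal orders).
So 120 − 48 = 72 arrangements keep them apart.

72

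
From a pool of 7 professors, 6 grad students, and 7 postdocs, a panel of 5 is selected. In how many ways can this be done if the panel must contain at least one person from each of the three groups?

Total 5-person selections from all 20: C(20,5) = 15504.
Selections missing a whole group: no professors → C(13,5) = 1287; no grad students → C(14,5) = 2002; no postdocs → C(13,5) = 1287.
Add back selections omitting two groups (i.e. drawn from a single group): C(7,5) + C(6,5) + C(7,5) = 48.
By inclusion–exclusion: 15504 − 4576 + 48 = 10976.

10976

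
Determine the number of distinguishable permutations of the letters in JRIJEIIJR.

JRIJEIIJR has 9 letters with I appearing 3 times, J appearing 3 times, and R appearing twice.
So there are 9! / (3!·3!·2!) = 5040 distinguishable arrangements.

5040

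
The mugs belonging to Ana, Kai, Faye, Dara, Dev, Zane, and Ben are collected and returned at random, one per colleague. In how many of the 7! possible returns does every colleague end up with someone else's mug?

1854

This is the derangement count D_7: permutations of 7 items with no fixed point.
By inclusion–exclusion this is Σ_{j=0}^{7} (−1)^j C(7,j)·(7−j)!.
Computing: 5040 − 5040 + 2520 − 840 + 210 − 42 + 7 − 1 = 1854.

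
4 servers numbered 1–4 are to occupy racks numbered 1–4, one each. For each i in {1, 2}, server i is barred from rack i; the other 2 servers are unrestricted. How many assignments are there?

Let Aᵢ (for i ∈ {1, 2}) be the placements that put server i in its forbidden rack. Any j of these fix j positions, leaving (4−j)! ways to fill the rest, and there are C(2,j) ways to pick which j.
By inclusion–exclusion, the number of valid placements is Σ_{j=0}^{2} (−1)^j C(2,j)·(4−j)!.
Computing: 24 − 12 + 2 = 14.

14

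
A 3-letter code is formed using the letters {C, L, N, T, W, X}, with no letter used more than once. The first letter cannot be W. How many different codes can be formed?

The first letter has 6−1 = 5 choices (anything except W).
The remaining 2 letters are filled from the other 5 symbols without repetition: 5 × 4 = 20.
Total: 5 × 20 = 100.

100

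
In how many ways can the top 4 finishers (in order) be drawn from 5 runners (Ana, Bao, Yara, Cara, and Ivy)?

There are 5 choices for 1st place, 4 for 2nd, and so on down to 2 for position 4.
That gives 5 × 4 × 3 × 2 = 120.

120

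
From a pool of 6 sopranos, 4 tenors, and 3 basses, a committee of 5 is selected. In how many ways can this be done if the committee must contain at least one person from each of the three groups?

Unrestricted: C(13,5) = 1287 ways to pick any 5 of the 13.
Selections missing a whole group: no sopranos → C(7,5) = 21; no tenors → C(9,5) = 126; no basses → C(10,5) = 252.
Add back selections omitting two groups (i.e. drawn from a single group): C(6,5) + C(4,5) + C(3,5) = 6.
By inclusion–exclusion: 1287 − 399 + 6 = 894.

894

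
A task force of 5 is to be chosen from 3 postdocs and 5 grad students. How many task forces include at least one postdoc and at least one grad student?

Total 5-person selections from all 8: C(8,5) = 56.
Subtract selections that omit an entire group: no postdocs → C(5,5) = 1; no grad students → C(3,5) = 0.
Both groups omitted at once is impossible, so 56 − 1 = 55.

55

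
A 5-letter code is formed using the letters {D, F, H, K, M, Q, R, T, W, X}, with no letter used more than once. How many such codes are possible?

30240

This is a permutation of 5 out of 10: P(10,5) = 10!/5!.
10 × 9 × 8 × 7 × 6 = 30240.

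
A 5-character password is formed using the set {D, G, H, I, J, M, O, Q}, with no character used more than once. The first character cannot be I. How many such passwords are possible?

5880

The first character has 8−1 = 7 choices (anything except I).
The remaining 4 characters are filled from the other 7 symbols without repetition: 7 × 6 × 5 × 4 = 840.
Total: 7 × 840 = 5880.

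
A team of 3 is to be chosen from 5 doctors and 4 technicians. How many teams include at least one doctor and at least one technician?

70

Unrestricted: C(9,3) = 84 ways to pick any 3 of the 9.
Subtract selections that omit an entire group: no doctors → C(4,3) = 4; no technicians → C(5,3) = 10.
Both groups omitted at once is impossible, so 84 − 14 = 70.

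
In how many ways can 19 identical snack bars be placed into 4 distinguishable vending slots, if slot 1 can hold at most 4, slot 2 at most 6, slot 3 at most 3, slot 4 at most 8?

10

Ignoring the caps, the number of non-negative solutions to x_1+…+x_4 = 19 is C(22,3) = 1540.
Subtract solutions that violate a single cap (substitute x_i' = x_i − (cap_i+1)): x_1 ≥ 5 gives C(17,3) = 680; x_2 ≥ 7 gives C(15,3) = 455; x_3 ≥ 4 gives C(18,3) = 816; x_4 ≥ 9 gives C(13,3) = 286. Together 2237.
Add back pairs where two caps are both exceeded: 120 + 286 + 56 + 165 + 20 + 84 = 731.
Subtract triples: 20 + 0 + 4 + 0 = 24.
By inclusion–exclusion the count is 1540 − 2237 + 731 − 24 = 10.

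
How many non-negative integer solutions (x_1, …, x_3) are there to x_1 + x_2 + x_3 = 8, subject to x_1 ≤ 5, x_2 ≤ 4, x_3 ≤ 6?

Without the upper bounds there are C(10,2) = 45 ways to split 8 among 3 variables.
Subtract solutions that violate a single cap (substitute x_i' = x_i − (cap_i+1)): x_1 ≥ 6 gives C(4,2) = 6; x_2 ≥ 5 gives C(5,2) = 10; x_3 ≥ 7 gives C(3,2) = 3. Together 19.
No two caps can be exceeded simultaneously, so the pair terms are all 0.
By inclusion–exclusion the count is 45 − 19 + 0 = 26.

26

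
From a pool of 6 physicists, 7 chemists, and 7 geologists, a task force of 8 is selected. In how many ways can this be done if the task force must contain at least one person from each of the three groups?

120393

Total 8-person selections from all 20: C(20,8) = 125970.
Selections missing a whole group: no physicists → C(14,8) = 3003; no chemists → C(13,8) = 1287; no geologists → C(13,8) = 1287.
Add back selections omitting two groups (i.e. drawn from a single group): C(6,8) + C(7,8) + C(7,8) = 0.
By inclusion–exclusion: 125970 − 5577 + 0 = 120393.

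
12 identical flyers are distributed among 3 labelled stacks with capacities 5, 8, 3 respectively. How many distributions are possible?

By stars and bars, unrestricted non-negative solutions to x_1+…+x_3 = 12 number C(12+2,2) = 91.
Subtract solutions that violate a single cap (substitute x_i' = x_i − (cap_i+1)): x_1 ≥ 6 gives C(8,2) = 28; x_2 ≥ 9 gives C(5,2) = 10; x_3 ≥ 4 gives C(10,2) = 45. Together 83.
Add back pairs where two caps are both exceeded: 0 + 6 + 0 = 6.
By inclusion–exclusion the count is 91 − 83 + 6 = 14.

14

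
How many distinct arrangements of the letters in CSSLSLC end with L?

60

Fix L in the last position and arrange the remaining 6 letters.
Those 6 letters have C appearing twice and S appearing 3 times, giving (6)!/(3!·2!) = 60.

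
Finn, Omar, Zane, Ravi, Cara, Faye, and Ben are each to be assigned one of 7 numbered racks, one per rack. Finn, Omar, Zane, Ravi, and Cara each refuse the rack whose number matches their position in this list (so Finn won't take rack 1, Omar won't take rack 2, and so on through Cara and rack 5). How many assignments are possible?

2428

Let Aᵢ (for 1 ≤ i ≤ 5) be the placements that put person i in their forbidden rack. Any j of these fix j positions, leaving (7−j)! ways to fill the rest, and there are C(5,j) ways to pick which j.
By inclusion–exclusion, the number of valid placements is Σ_{j=0}^{5} (−1)^j C(5,j)·(7−j)!.
Computing: 5040 − 3600 + 1200 − 240 + 30 − 2 = 2428.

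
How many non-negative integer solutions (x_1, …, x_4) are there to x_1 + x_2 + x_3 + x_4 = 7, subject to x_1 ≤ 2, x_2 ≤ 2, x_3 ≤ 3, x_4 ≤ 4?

By stars and bars, unrestricted non-negative solutions to x_1+…+x_4 = 7 number C(7+3,3) = 120.
Subtract solutions that violate a single cap (substitute x_i' = x_i − (cap_i+1)): x_1 ≥ 3 gives C(7,3) = 35; x_2 ≥ 3 gives C(7,3) = 35; x_3 ≥ 4 gives C(6,3) = 20; x_4 ≥ 5 gives C(5,3) = 10. Together 100.
Add back pairs where two caps are both exceeded: 4 + 1 + 0 + 1 + 0 + 0 = 6.
By inclusion–exclusion the count is 120 − 100 + 6 = 26.

26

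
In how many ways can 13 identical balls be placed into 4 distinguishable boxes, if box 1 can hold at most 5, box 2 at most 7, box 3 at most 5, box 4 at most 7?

212

Ignoring the caps, the number of non-negative solutions to x_1+…+x_4 = 13 is C(16,3) = 560.
Subtract solutions that violate a single cap (substitute x_i' = x_i − (cap_i+1)): x_1 ≥ 6 gives C(10,3) = 120; x_2 ≥ 8 gives C(8,3) = 56; x_3 ≥ 6 gives C(10,3) = 120; x_4 ≥ 8 gives C(8,3) = 56. Together 352.
Add back pairs where two caps are both exceeded: 0 + 4 + 0 + 0 + 0 + 0 = 4.
By inclusion–exclusion the count is 560 − 352 + 4 = 212.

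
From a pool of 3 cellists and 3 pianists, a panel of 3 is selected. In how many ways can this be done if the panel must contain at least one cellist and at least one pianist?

18

With no constraint there are C(6,3) = 20 possible selections.
Subtract selections that omit an entire group: no cellists → C(3,3) = 1; no pianists → C(3,3) = 1.
Both groups omitted at once is impossible, so 20 − 2 = 18.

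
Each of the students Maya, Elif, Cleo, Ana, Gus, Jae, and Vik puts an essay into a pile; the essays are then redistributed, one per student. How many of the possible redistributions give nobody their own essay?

1854

Count assignments avoiding every fixed point. For any j of the 7 students fixed to their own essay, the other 7−j can be arranged in (7−j)! ways.
By inclusion–exclusion this is Σ_{j=0}^{7} (−1)^j C(7,j)·(7−j)!.
Computing: 5040 − 5040 + 2520 − 840 + 210 − 42 + 7 − 1 = 1854.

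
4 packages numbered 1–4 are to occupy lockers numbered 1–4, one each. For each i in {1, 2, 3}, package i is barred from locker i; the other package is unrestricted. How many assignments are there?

Let Aᵢ (for i ∈ {1, 2, 3}) be the placements that put package i in its forbidden locker. Any j of these fix j positions, leaving (4−j)! ways to fill the rest, and there are C(3,j) ways to pick which j.
By inclusion–exclusion, the number of valid placements is Σ_{j=0}^{3} (−1)^j C(3,j)·(4−j)!.
Computing: 24 − 18 + 6 − 1 = 11.

11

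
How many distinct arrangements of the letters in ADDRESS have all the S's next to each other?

360

Treat the 2 copies of S as a single block. The multiset to arrange is then {SS, A, D, D, E, R}, 6 items in all.
That gives (6)!/(2!) = 360 arrangements.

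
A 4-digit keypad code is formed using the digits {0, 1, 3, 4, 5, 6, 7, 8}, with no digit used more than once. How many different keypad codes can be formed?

1680

This is a permutation of 4 out of 8: P(8,4) = 8!/4!.
That product is 8 × 7 × 6 × 5 = 1680.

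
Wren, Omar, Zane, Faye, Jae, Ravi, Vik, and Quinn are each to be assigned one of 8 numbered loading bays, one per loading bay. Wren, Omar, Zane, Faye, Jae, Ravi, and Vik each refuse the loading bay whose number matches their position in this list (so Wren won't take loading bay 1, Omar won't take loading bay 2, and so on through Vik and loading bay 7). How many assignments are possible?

Let Aᵢ (for 1 ≤ i ≤ 7) be the placements that put person i in their forbidden loading bay. Any j of these fix j positions, leaving (8−j)! ways to fill the rest, and there are C(7,j) ways to pick which j.
By inclusion–exclusion, the number of valid placements is Σ_{j=0}^{7} (−1)^j C(7,j)·(8−j)!.
Computing: 40320 − 35280 + 15120 − 4200 + 840 − 126 + 14 − 1 = 16687.

16687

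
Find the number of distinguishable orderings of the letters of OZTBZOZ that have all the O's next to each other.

Treat the 2 copies of O as a single block. The multiset to arrange is then {OO, B, T, Z, Z, Z}, 6 items in all.
That gives (6)!/(3!) = 120 arrangements.

120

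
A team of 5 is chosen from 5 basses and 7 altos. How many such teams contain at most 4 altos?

771

Split by how many altos are chosen (0 through 4).
Sum: C(7,0)·C(5,5) + C(7,1)·C(5,4) + C(7,2)·C(5,3) + C(7,3)·C(5,2) + C(7,4)·C(5,1) = 1 + 35 + 210 + 350 + 175 = 771.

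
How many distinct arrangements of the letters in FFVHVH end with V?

30

Fix V in the last position and arrange the remaining 5 letters.
Those 5 letters have F appearing twice and H appearing twice, giving (5)!/(2!·2!) = 30.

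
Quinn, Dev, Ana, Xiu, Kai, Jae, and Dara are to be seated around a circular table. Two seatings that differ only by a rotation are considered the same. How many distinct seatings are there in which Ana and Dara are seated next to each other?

Treat {Ana, Dara} as one unit (2 internal orders) and seat the resulting 6 units around the table: (5)! circular arrangements.
So 2 × (5)! = 2 × 120 = 240.

240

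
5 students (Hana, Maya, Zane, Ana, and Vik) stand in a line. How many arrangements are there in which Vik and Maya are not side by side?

72

There are 5! = 120 arrangements in all. If Vik and Maya are adjacent, merging them into one block gives 2·(4)! = 48 arrangements.
So 120 − 48 = 72 arrangements keep them apart.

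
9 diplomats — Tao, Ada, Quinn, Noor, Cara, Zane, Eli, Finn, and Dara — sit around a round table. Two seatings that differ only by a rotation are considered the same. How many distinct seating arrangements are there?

40320

Fix one person's seat to break rotational symmetry; the remaining 8 people can be arranged in (8)! = 40320 ways.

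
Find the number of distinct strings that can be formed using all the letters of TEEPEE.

30

TEEPEE has 6 letters with E appearing 4 times.
So there are 6! / (4!) = 30 distinguishable arrangements.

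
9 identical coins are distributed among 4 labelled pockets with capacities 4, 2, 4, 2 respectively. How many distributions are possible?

18

By stars and bars, unrestricted non-negative solutions to x_1+…+x_4 = 9 number C(9+3,3) = 220.
Subtract solutions that violate a single cap (substitute x_i' = x_i − (cap_i+1)): x_1 ≥ 5 gives C(7,3) = 35; x_2 ≥ 3 gives C(9,3) = 84; x_3 ≥ 5 gives C(7,3) = 35; x_4 ≥ 3 gives C(9,3) = 84. Together 238.
Add back pairs where two caps are both exceeded: 4 + 0 + 4 + 4 + 20 + 4 = 36.
By inclusion–exclusion the count is 220 − 238 + 36 = 18.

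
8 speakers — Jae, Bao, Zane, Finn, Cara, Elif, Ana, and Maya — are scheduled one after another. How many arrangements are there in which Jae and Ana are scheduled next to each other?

Glue Jae and Ana into one block (2 internal orders), leaving 7 units to arrange in a row.
So the count is 2·(7)! = 10080.

10080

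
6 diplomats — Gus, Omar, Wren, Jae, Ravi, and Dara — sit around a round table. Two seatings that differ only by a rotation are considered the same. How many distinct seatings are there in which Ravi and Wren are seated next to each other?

48

Treat {Ravi, Wren} as one unit (2 internal orders) and seat the resulting 5 units around the table: (4)! circular arrangements.
So 2 × (4)! = 2 × 24 = 48.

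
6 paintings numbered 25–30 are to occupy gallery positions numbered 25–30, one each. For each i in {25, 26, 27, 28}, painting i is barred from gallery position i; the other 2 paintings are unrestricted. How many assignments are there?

Let Aᵢ (for 25 ≤ i ≤ 28) be the placements that put painting i in its forbidden gallery position. Any j of these fix j positions, leaving (6−j)! ways to fill the rest, and there are C(4,j) ways to pick which j.
By inclusion–exclusion, the number of valid placements is Σ_{j=0}^{4} (−1)^j C(4,j)·(6−j)!.
Computing: 720 − 480 + 144 − 24 + 2 = 362.

362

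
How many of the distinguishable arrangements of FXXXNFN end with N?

Fix N in the last position and arrange the remaining 6 letters.
Those 6 letters have F appearing twice and X appearing 3 times, giving (6)!/(3!·2!) = 60.

60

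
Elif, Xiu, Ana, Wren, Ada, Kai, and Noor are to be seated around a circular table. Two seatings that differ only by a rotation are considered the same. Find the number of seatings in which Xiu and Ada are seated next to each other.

Glue Xiu and Ada into a block (2 internal orders). Seating 6 units around a circle gives (5)! arrangements.
So 2 × (5)! = 2 × 120 = 240.

240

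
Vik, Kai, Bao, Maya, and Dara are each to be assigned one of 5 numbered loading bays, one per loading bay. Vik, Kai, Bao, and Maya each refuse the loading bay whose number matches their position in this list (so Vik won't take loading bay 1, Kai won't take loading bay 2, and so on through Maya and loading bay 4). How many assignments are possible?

Let Aᵢ (for 1 ≤ i ≤ 4) be the placements that put person i in their forbidden loading bay. Any j of these fix j positions, leaving (5−j)! ways to fill the rest, and there are C(4,j) ways to pick which j.
By inclusion–exclusion, the number of valid placements is Σ_{j=0}^{4} (−1)^j C(4,j)·(5−j)!.
Computing: 120 − 96 + 36 − 8 + 1 = 53.

53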